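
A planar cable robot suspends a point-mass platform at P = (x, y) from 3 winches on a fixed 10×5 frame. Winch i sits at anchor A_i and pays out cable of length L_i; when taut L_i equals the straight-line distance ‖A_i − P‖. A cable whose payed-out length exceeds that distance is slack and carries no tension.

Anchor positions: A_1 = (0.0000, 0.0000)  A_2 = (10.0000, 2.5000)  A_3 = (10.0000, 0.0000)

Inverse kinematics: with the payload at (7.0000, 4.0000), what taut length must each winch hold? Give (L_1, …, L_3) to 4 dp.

(8.0623, 3.3541, 5.0000)

L_1 = √((0.0000−7.0000)² + (0.0000−4.0000)²) = 8.0623
L_2 = √((10.0000−7.0000)² + (2.5000−4.0000)²) = 3.3541
L_3 = √((10.0000−7.0000)² + (0.0000−4.0000)²) = 5.0000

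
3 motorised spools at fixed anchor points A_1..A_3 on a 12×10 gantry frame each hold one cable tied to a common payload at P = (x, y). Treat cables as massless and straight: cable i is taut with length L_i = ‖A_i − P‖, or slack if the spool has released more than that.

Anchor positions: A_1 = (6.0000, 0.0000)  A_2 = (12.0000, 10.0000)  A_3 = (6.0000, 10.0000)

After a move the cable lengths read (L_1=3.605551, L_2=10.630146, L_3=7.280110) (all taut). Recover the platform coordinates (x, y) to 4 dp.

circle eqns → linear via eq_j − eq_1; set k_j = A_j·A_j − L_j²
k_1 = 36.0000+0.0000−13.0000 = 23.0000
-12.0000·x − 20.0000·y = k_1−k_2 = -108.0000
0.0000·x − 20.0000·y = k_1−k_3 = -60.0000
solve first two rows → x=4.0000, y=3.0000

(4.0000, 3.0000)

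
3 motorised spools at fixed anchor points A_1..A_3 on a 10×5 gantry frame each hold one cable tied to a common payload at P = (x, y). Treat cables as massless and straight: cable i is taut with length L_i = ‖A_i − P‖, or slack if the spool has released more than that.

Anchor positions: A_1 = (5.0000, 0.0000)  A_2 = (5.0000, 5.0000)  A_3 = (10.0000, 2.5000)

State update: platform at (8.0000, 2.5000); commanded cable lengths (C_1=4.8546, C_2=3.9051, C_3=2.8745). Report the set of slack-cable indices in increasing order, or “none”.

i=1: geometric 3.9051 vs commanded 4.8546 ⇒ slack
i=2: geometric 3.9051 vs commanded 3.9051 ⇒ taut
i=3: geometric 2.0000 vs commanded 2.8745 ⇒ slack

1, 3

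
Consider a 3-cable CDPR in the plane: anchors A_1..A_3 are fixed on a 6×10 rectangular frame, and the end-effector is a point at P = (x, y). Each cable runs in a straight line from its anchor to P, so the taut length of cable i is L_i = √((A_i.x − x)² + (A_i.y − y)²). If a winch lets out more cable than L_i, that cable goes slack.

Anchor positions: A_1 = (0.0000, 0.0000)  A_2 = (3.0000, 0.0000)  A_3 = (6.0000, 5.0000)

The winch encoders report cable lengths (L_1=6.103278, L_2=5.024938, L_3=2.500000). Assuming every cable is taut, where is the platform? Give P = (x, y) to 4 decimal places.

(3.5000, 5.0000)

each cable: (A_i−P)·(A_i−P) = L_i²; let c_i = ‖A_i‖²−L_i²
c_1 = 0.0000+0.0000−37.2500 = -37.2500
row 1: -6.0000x + 0.0000y = -21.0000  (c_2=-16.2500)
row 2: -12.0000x − 10.0000y = -92.0000  (c_3=54.7500)
Cramer on rows 1–2 → x = 3.5000, y = 5.0000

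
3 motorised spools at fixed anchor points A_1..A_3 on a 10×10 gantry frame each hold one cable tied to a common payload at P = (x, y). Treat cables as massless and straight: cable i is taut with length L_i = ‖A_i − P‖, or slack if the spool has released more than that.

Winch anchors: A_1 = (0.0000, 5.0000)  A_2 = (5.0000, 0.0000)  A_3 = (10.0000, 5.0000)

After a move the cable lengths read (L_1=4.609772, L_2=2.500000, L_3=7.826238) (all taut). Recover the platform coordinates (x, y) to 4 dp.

(3.0000, 1.5000)

each cable: (A_i−P)·(A_i−P) = L_i²; let k_i = ‖A_i‖²−L_i²
k_1 = 0.0000+25.0000−21.2500 = 3.7500
row 1: -10.0000x + 10.0000y = -15.0000  (k_2=18.7500)
row 2: -20.0000x + 0.0000y = -60.0000  (k_3=63.7500)
Cramer on rows 1–2 → x = 3.0000, y = 1.5000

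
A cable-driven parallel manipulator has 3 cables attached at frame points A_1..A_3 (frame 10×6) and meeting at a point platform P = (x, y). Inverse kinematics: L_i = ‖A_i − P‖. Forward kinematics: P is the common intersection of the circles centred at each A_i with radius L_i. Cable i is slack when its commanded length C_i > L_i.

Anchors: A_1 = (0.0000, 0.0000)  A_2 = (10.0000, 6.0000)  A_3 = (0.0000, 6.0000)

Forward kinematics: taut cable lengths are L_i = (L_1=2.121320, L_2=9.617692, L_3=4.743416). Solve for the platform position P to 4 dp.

(1.5000, 1.5000)

expand ‖A_i−P‖²=L_i² and subtract eq 1 (q_i ≔ ‖A_i‖²−L_i²)
q_1 = 0.0000+0.0000−4.5000 = -4.5000
eq1−eq2 → [-20.0000  -12.0000]·P = -48.0000
eq1−eq3 → [0.0000  -12.0000]·P = -18.0000
2×2 solve → P = (1.5000, 1.5000)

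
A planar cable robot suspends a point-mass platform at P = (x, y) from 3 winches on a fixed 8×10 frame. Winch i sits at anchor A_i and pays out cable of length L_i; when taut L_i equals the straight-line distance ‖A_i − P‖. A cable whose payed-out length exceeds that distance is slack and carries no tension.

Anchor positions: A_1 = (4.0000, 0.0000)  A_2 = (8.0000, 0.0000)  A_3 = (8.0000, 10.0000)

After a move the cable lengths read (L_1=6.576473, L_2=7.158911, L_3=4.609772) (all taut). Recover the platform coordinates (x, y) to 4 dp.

(5.0000, 6.5000)

expand ‖A_i−P‖²=L_i² and subtract eq 1 (k_i ≔ ‖A_i‖²−L_i²)
k_1 = 16.0000+0.0000−43.2500 = -27.2500
eq1−eq2 → [-8.0000  0.0000]·P = -40.0000
eq1−eq3 → [-8.0000  -20.0000]·P = -170.0000
2×2 solve → P = (5.0000, 6.5000)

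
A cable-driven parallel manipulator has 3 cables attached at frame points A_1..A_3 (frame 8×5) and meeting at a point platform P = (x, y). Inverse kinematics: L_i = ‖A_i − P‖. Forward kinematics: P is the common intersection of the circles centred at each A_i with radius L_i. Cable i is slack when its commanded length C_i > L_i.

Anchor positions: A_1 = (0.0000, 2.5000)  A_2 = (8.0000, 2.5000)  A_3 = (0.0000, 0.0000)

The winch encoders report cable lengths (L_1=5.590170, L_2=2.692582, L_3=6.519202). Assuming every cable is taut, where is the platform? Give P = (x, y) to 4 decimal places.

(5.5000, 3.5000)

expand ‖A_i−P‖²=L_i² and subtract eq 1 (k_i ≔ ‖A_i‖²−L_i²)
k_1 = 0.0000+6.2500−31.2500 = -25.0000
eq1−eq2 → [-16.0000  0.0000]·P = -88.0000
eq1−eq3 → [0.0000  5.0000]·P = 17.5000
2×2 solve → P = (5.5000, 3.5000)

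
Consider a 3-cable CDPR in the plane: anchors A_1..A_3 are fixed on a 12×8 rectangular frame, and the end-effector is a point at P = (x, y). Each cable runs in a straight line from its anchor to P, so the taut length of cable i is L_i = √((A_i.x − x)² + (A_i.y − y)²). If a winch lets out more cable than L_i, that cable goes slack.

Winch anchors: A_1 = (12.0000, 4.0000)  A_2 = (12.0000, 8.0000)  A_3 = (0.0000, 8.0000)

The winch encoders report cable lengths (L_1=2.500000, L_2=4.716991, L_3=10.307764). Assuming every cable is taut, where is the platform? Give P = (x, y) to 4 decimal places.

circle eqns → linear via eq_j − eq_1; set q_j = A_j·A_j − L_j²
q_1 = 144.0000+16.0000−6.2500 = 153.7500
0.0000·x − 8.0000·y = q_1−q_2 = -32.0000
24.0000·x − 8.0000·y = q_1−q_3 = 196.0000
solve first two rows → x=9.5000, y=4.0000

(9.5000, 4.0000)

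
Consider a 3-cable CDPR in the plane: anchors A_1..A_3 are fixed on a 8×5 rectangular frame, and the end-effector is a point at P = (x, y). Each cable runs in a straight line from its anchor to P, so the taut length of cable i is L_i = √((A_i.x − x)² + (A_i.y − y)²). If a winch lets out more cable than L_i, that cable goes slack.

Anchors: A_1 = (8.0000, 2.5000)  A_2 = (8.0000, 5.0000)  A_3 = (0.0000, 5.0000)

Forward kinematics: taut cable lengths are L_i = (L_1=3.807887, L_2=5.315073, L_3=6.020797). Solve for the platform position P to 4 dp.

circle eqns → linear via eq_j − eq_1; set c_j = A_j·A_j − L_j²
c_1 = 64.0000+6.2500−14.5000 = 55.7500
0.0000·x − 5.0000·y = c_1−c_2 = -5.0000
16.0000·x − 5.0000·y = c_1−c_3 = 67.0000
solve first two rows → x=4.5000, y=1.0000

(4.5000, 1.0000)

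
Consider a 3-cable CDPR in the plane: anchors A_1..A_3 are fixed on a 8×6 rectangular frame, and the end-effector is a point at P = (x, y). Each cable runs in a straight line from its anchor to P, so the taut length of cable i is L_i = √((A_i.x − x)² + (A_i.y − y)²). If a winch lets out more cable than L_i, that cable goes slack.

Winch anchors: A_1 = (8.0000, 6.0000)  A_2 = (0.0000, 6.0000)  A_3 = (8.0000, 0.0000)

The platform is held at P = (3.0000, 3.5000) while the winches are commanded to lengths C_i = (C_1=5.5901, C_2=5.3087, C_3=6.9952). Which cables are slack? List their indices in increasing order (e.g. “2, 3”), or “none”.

2, 3

cable 1: √((5.0000)²+(2.5000)²)=5.5902, C_1=5.5901: taut
cable 2: √((-3.0000)²+(2.5000)²)=3.9051, C_2=5.3087: slack
cable 3: √((5.0000)²+(-3.5000)²)=6.1033, C_3=6.9952: slack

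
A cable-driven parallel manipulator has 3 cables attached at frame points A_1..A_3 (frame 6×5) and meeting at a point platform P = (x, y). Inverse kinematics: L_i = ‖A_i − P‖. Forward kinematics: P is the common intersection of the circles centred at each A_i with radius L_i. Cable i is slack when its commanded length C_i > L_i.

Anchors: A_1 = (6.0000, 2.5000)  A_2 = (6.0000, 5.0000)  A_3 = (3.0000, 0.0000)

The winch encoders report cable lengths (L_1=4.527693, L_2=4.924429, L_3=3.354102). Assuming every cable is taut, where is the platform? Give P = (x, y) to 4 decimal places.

each cable: (A_i−P)·(A_i−P) = L_i²; let c_i = ‖A_i‖²−L_i²
c_1 = 36.0000+6.2500−20.5000 = 21.7500
row 1: 0.0000x − 5.0000y = -15.0000  (c_2=36.7500)
row 2: 6.0000x + 5.0000y = 24.0000  (c_3=-2.2500)
Cramer on rows 1–2 → x = 1.5000, y = 3.0000

(1.5000, 3.0000)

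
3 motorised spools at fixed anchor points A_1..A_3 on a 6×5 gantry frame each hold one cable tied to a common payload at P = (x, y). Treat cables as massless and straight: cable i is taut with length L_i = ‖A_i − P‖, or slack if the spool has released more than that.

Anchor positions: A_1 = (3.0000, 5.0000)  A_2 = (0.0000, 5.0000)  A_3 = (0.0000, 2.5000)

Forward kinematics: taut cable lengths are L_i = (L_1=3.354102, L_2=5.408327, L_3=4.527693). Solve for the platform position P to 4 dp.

each cable: (A_i−P)·(A_i−P) = L_i²; let k_i = ‖A_i‖²−L_i²
k_1 = 9.0000+25.0000−11.2500 = 22.7500
row 1: 6.0000x + 0.0000y = 27.0000  (k_2=-4.2500)
row 2: 6.0000x + 5.0000y = 37.0000  (k_3=-14.2500)
Cramer on rows 1–2 → x = 4.5000, y = 2.0000

(4.5000, 2.0000)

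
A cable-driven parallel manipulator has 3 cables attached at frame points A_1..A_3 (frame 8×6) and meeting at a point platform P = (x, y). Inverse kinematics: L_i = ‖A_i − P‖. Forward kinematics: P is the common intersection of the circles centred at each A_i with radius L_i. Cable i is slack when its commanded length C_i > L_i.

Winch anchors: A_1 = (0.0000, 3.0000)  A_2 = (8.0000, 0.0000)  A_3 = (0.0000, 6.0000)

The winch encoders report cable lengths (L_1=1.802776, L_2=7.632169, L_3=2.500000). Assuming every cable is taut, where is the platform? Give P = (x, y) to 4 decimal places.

expand ‖A_i−P‖²=L_i² and subtract eq 1 (k_i ≔ ‖A_i‖²−L_i²)
k_1 = 0.0000+9.0000−3.2500 = 5.7500
eq1−eq2 → [-16.0000  6.0000]·P = 0.0000
eq1−eq3 → [0.0000  -6.0000]·P = -24.0000
2×2 solve → P = (1.5000, 4.0000)

(1.5000, 4.0000)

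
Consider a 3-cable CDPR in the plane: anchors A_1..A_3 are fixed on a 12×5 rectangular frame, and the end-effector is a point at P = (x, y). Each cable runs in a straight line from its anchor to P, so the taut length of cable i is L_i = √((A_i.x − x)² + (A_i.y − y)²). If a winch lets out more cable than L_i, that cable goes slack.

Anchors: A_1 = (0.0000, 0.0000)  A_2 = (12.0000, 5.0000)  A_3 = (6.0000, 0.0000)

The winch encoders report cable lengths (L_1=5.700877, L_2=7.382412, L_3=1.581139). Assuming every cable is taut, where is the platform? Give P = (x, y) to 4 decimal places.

expand ‖A_i−P‖²=L_i² and subtract eq 1 (k_i ≔ ‖A_i‖²−L_i²)
k_1 = 0.0000+0.0000−32.5000 = -32.5000
eq1−eq2 → [-24.0000  -10.0000]·P = -147.0000
eq1−eq3 → [-12.0000  0.0000]·P = -66.0000
2×2 solve → P = (5.5000, 1.5000)

(5.5000, 1.5000)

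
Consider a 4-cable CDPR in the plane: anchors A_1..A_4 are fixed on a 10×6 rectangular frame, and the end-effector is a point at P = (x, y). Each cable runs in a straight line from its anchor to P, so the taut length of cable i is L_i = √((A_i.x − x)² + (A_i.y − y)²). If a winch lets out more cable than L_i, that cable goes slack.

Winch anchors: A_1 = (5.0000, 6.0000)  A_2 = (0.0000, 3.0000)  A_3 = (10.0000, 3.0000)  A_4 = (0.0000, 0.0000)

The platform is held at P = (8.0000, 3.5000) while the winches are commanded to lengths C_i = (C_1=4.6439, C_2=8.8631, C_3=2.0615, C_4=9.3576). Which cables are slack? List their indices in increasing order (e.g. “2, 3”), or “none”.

cable 1: √((-3.0000)²+(2.5000)²)=3.9051, C_1=4.6439: slack
cable 2: √((-8.0000)²+(-0.5000)²)=8.0156, C_2=8.8631: slack
cable 3: √((2.0000)²+(-0.5000)²)=2.0616, C_3=2.0615: taut
cable 4: √((-8.0000)²+(-3.5000)²)=8.7321, C_4=9.3576: slack

1, 2, 4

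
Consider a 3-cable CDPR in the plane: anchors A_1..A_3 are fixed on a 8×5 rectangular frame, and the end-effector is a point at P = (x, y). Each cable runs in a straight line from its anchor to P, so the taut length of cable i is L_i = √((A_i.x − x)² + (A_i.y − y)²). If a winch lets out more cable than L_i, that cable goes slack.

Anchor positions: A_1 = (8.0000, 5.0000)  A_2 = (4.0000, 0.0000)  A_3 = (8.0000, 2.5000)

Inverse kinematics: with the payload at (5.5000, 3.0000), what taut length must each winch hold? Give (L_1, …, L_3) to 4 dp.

L_1: Δ = A_1−P = (2.5000, 2.0000) → ‖Δ‖ = √10.2500 = 3.2016
L_2: Δ = A_2−P = (-1.5000, -3.0000) → ‖Δ‖ = √11.2500 = 3.3541
L_3: Δ = A_3−P = (2.5000, -0.5000) → ‖Δ‖ = √6.5000 = 2.5495

(3.2016, 3.3541, 2.5495)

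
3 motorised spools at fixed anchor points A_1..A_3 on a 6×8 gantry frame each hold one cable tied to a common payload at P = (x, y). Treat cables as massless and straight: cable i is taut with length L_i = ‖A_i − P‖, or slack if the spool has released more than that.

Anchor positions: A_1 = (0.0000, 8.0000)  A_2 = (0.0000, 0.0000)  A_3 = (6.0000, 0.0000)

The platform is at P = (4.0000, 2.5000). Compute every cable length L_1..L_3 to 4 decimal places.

(6.8007, 4.7170, 3.2016)

L_1: Δ = A_1−P = (-4.0000, 5.5000) → ‖Δ‖ = √46.2500 = 6.8007
L_2: Δ = A_2−P = (-4.0000, -2.5000) → ‖Δ‖ = √22.2500 = 4.7170
L_3: Δ = A_3−P = (2.0000, -2.5000) → ‖Δ‖ = √10.2500 = 3.2016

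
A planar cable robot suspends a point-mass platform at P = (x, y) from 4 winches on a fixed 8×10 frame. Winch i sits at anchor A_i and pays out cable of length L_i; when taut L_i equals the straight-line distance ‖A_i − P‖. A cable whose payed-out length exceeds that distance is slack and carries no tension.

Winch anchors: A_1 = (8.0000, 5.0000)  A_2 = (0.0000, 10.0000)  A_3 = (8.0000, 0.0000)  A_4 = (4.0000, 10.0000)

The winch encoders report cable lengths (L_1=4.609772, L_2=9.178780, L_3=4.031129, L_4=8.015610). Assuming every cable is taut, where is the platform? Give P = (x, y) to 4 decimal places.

(4.5000, 2.0000)

circle eqns → linear via eq_j − eq_1; set q_j = A_j·A_j − L_j²
q_1 = 64.0000+25.0000−21.2500 = 67.7500
16.0000·x − 10.0000·y = q_1−q_2 = 52.0000
0.0000·x + 10.0000·y = q_1−q_3 = 20.0000
8.0000·x − 10.0000·y = q_1−q_4 = 16.0000
solve first two rows → x=4.5000, y=2.0000
check cable 4: ‖A_4−P‖² = 64.2500 ≈ L_4² = 64.2500 ✓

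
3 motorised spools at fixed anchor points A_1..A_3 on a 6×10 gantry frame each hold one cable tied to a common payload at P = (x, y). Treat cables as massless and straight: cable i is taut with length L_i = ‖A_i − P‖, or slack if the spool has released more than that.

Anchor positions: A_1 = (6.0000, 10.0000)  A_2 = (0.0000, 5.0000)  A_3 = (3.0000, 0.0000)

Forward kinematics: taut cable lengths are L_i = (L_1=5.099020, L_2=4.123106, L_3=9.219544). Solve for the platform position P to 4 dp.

circle eqns → linear via eq_j − eq_1; set k_j = A_j·A_j − L_j²
k_1 = 36.0000+100.0000−26.0000 = 110.0000
12.0000·x + 10.0000·y = k_1−k_2 = 102.0000
6.0000·x + 20.0000·y = k_1−k_3 = 186.0000
solve first two rows → x=1.0000, y=9.0000

(1.0000, 9.0000)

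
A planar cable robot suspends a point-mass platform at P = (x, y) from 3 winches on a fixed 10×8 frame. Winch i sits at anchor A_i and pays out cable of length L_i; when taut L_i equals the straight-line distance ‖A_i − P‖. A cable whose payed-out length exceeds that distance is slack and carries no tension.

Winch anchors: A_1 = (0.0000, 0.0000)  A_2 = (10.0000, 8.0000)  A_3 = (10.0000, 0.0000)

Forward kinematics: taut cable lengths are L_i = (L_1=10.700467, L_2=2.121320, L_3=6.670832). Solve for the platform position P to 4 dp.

(8.5000, 6.5000)

each cable: (A_i−P)·(A_i−P) = L_i²; let k_i = ‖A_i‖²−L_i²
k_1 = 0.0000+0.0000−114.5000 = -114.5000
row 1: -20.0000x − 16.0000y = -274.0000  (k_2=159.5000)
row 2: -20.0000x + 0.0000y = -170.0000  (k_3=55.5000)
Cramer on rows 1–2 → x = 8.5000, y = 6.5000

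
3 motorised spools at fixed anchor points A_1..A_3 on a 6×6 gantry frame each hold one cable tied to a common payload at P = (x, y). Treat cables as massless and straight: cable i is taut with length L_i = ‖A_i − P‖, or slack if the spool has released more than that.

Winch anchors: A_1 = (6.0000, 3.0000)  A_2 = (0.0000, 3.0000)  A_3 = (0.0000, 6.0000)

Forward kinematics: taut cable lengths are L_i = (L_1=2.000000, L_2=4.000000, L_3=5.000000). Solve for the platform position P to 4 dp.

circle eqns → linear via eq_j − eq_1; set q_j = A_j·A_j − L_j²
q_1 = 36.0000+9.0000−4.0000 = 41.0000
12.0000·x + 0.0000·y = q_1−q_2 = 48.0000
12.0000·x − 6.0000·y = q_1−q_3 = 30.0000
solve first two rows → x=4.0000, y=3.0000

(4.0000, 3.0000)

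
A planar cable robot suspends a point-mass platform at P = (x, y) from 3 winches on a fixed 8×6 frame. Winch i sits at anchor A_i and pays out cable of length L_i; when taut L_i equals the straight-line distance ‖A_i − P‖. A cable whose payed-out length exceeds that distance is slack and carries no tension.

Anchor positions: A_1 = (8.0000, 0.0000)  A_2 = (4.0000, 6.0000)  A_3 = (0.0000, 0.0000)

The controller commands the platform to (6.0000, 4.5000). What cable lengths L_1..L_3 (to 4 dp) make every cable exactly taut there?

L_1 = √((8.0000−6.0000)² + (0.0000−4.5000)²) = 4.9244
L_2 = √((4.0000−6.0000)² + (6.0000−4.5000)²) = 2.5000
L_3 = √((0.0000−6.0000)² + (0.0000−4.5000)²) = 7.5000

(4.9244, 2.5000, 7.5000)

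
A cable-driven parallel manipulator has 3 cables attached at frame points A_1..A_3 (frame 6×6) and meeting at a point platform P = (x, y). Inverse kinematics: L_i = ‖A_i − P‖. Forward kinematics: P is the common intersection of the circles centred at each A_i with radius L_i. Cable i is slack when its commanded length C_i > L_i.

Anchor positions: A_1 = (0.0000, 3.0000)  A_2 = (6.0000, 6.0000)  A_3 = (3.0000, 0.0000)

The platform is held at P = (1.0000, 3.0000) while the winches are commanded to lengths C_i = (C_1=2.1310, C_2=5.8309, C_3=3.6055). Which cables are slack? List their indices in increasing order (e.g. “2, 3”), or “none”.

cable 1: √((-1.0000)²+(0.0000)²)=1.0000, C_1=2.1310: slack
cable 2: √((5.0000)²+(3.0000)²)=5.8310, C_2=5.8309: taut
cable 3: √((2.0000)²+(-3.0000)²)=3.6056, C_3=3.6055: taut

1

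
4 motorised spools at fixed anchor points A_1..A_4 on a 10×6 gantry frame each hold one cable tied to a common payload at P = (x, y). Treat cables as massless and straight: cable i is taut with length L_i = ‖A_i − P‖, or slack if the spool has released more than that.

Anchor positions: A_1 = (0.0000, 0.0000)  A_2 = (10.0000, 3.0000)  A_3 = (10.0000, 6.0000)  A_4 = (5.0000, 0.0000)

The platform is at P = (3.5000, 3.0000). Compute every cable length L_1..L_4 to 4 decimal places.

(4.6098, 6.5000, 7.1589, 3.3541)

L_1: Δ = A_1−P = (-3.5000, -3.0000) → ‖Δ‖ = √21.2500 = 4.6098
L_2: Δ = A_2−P = (6.5000, 0.0000) → ‖Δ‖ = √42.2500 = 6.5000
L_3: Δ = A_3−P = (6.5000, 3.0000) → ‖Δ‖ = √51.2500 = 7.1589
L_4: Δ = A_4−P = (1.5000, -3.0000) → ‖Δ‖ = √11.2500 = 3.3541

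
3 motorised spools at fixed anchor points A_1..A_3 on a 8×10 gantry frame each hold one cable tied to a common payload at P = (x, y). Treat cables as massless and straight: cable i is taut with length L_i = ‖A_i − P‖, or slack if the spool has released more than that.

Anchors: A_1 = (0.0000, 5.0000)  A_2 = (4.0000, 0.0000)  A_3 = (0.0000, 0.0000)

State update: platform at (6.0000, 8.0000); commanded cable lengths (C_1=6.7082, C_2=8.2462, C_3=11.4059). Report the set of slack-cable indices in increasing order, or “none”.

3

cable 1: L_1 = ‖A_1−P‖ = 6.7082;  C_1 = 6.7082 → taut
cable 2: L_2 = ‖A_2−P‖ = 8.2462;  C_2 = 8.2462 → taut
cable 3: L_3 = ‖A_3−P‖ = 10.0000;  C_3 = 11.4059 → slack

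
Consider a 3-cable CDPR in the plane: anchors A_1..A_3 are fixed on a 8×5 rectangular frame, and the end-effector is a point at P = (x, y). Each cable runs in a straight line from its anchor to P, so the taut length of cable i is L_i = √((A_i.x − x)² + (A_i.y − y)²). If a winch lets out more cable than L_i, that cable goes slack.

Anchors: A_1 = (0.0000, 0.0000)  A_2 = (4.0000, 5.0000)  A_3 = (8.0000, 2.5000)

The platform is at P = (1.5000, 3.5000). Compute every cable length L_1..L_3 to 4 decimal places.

(3.8079, 2.9155, 6.5765)

L_1 = √((0.0000−1.5000)² + (0.0000−3.5000)²) = 3.8079
L_2 = √((4.0000−1.5000)² + (5.0000−3.5000)²) = 2.9155
L_3 = √((8.0000−1.5000)² + (2.5000−3.5000)²) = 6.5765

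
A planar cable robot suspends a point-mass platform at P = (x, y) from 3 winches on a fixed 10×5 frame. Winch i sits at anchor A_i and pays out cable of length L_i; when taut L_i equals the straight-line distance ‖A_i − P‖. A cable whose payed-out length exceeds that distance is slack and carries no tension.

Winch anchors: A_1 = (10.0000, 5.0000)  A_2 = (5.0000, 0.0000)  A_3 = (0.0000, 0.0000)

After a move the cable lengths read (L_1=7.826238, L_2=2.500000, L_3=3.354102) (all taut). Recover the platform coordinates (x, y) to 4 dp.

(3.0000, 1.5000)

each cable: (A_i−P)·(A_i−P) = L_i²; let k_i = ‖A_i‖²−L_i²
k_1 = 100.0000+25.0000−61.2500 = 63.7500
row 1: 10.0000x + 10.0000y = 45.0000  (k_2=18.7500)
row 2: 20.0000x + 10.0000y = 75.0000  (k_3=-11.2500)
Cramer on rows 1–2 → x = 3.0000, y = 1.5000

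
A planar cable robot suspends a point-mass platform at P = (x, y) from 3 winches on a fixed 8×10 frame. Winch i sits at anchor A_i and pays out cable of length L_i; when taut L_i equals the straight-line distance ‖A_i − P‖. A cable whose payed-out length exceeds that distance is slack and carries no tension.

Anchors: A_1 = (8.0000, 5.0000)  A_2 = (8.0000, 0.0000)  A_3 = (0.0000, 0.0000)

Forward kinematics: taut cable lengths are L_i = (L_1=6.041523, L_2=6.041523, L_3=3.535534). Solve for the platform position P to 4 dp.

each cable: (A_i−P)·(A_i−P) = L_i²; let q_i = ‖A_i‖²−L_i²
q_1 = 64.0000+25.0000−36.5000 = 52.5000
row 1: 0.0000x + 10.0000y = 25.0000  (q_2=27.5000)
row 2: 16.0000x + 10.0000y = 65.0000  (q_3=-12.5000)
Cramer on rows 1–2 → x = 2.5000, y = 2.5000

(2.5000, 2.5000)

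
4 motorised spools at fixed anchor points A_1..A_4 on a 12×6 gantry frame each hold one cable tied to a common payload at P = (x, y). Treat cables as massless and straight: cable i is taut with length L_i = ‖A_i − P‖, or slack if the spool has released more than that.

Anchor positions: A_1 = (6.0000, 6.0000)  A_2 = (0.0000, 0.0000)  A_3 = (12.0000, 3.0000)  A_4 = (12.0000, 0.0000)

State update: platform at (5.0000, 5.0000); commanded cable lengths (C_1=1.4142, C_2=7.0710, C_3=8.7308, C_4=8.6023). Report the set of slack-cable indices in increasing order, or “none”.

i=1: geometric 1.4142 vs commanded 1.4142 ⇒ taut
i=2: geometric 7.0711 vs commanded 7.0710 ⇒ taut
i=3: geometric 7.2801 vs commanded 8.7308 ⇒ slack
i=4: geometric 8.6023 vs commanded 8.6023 ⇒ taut

3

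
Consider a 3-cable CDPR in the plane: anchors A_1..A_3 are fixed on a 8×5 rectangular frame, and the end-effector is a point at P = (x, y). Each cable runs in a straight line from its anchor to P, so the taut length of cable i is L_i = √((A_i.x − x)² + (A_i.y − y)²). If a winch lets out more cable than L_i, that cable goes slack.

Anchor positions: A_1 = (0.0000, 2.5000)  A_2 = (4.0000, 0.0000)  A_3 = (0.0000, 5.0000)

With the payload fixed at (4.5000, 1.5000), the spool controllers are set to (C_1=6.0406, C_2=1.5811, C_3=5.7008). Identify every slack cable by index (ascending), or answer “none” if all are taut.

i=1: geometric 4.6098 vs commanded 6.0406 ⇒ slack
i=2: geometric 1.5811 vs commanded 1.5811 ⇒ taut
i=3: geometric 5.7009 vs commanded 5.7008 ⇒ taut

1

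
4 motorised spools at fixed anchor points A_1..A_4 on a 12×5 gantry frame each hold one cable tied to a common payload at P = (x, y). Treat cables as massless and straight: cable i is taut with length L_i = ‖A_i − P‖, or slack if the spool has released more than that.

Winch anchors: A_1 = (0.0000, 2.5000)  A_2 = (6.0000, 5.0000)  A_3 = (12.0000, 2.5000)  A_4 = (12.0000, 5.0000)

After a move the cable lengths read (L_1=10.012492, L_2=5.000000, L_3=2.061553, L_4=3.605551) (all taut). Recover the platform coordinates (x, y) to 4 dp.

expand ‖A_i−P‖²=L_i² and subtract eq 1 (q_i ≔ ‖A_i‖²−L_i²)
q_1 = 0.0000+6.2500−100.2500 = -94.0000
eq1−eq2 → [-12.0000  -5.0000]·P = -130.0000
eq1−eq3 → [-24.0000  0.0000]·P = -240.0000
eq1−eq4 → [-24.0000  -5.0000]·P = -250.0000
2×2 solve → P = (10.0000, 2.0000)
check cable 4: ‖A_4−P‖² = 13.0000 ≈ L_4² = 13.0000 ✓

(10.0000, 2.0000)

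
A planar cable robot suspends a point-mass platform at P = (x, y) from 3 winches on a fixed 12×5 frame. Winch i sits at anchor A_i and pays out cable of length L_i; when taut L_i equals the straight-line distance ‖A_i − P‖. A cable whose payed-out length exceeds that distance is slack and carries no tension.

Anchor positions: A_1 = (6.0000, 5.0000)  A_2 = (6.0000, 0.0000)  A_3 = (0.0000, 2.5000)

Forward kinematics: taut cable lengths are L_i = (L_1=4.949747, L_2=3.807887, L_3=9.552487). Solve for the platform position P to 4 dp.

circle eqns → linear via eq_j − eq_1; set c_j = A_j·A_j − L_j²
c_1 = 36.0000+25.0000−24.5000 = 36.5000
0.0000·x + 10.0000·y = c_1−c_2 = 15.0000
12.0000·x + 5.0000·y = c_1−c_3 = 121.5000
solve first two rows → x=9.5000, y=1.5000

(9.5000, 1.5000)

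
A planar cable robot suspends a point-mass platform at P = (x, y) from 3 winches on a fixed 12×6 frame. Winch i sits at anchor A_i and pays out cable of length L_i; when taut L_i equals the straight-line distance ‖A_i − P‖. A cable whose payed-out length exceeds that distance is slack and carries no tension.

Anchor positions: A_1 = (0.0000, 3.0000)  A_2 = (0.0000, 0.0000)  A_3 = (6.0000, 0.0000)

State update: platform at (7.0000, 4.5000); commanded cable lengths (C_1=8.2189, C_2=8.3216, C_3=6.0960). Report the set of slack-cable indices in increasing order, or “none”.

1, 3

i=1: geometric 7.1589 vs commanded 8.2189 ⇒ slack
i=2: geometric 8.3217 vs commanded 8.3216 ⇒ taut
i=3: geometric 4.6098 vs commanded 6.0960 ⇒ slack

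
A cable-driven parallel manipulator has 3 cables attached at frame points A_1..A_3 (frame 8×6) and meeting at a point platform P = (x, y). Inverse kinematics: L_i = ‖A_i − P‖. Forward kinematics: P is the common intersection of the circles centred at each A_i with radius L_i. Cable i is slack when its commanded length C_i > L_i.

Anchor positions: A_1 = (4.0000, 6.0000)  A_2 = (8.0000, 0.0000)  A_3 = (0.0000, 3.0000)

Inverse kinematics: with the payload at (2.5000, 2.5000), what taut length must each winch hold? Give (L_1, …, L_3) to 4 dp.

(3.8079, 6.0415, 2.5495)

cable 1: Δx=1.5000, Δy=3.5000; L_1 = √(Δx²+Δy²) = 3.8079
cable 2: Δx=5.5000, Δy=-2.5000; L_2 = √(Δx²+Δy²) = 6.0415
cable 3: Δx=-2.5000, Δy=0.5000; L_3 = √(Δx²+Δy²) = 2.5495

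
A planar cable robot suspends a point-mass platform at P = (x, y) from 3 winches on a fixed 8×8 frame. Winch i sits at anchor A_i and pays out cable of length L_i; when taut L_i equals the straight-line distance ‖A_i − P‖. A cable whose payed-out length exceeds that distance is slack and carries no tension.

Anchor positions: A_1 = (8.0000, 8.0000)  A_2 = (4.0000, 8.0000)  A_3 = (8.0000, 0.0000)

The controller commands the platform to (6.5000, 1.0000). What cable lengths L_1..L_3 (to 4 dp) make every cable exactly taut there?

L_1 = √((8.0000−6.5000)² + (8.0000−1.0000)²) = 7.1589
L_2 = √((4.0000−6.5000)² + (8.0000−1.0000)²) = 7.4330
L_3 = √((8.0000−6.5000)² + (0.0000−1.0000)²) = 1.8028

(7.1589, 7.4330, 1.8028)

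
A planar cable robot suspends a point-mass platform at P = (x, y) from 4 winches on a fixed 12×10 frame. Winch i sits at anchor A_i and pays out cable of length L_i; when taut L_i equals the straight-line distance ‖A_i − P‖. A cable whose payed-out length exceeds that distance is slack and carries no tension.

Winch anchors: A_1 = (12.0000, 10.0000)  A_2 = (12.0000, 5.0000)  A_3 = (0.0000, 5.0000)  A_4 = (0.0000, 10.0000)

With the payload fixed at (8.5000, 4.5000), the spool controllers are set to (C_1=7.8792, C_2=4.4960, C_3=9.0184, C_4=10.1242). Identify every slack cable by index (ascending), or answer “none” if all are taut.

cable 1: L_1 = ‖A_1−P‖ = 6.5192;  C_1 = 7.8792 → slack
cable 2: L_2 = ‖A_2−P‖ = 3.5355;  C_2 = 4.4960 → slack
cable 3: L_3 = ‖A_3−P‖ = 8.5147;  C_3 = 9.0184 → slack
cable 4: L_4 = ‖A_4−P‖ = 10.1242;  C_4 = 10.1242 → taut

1, 2, 3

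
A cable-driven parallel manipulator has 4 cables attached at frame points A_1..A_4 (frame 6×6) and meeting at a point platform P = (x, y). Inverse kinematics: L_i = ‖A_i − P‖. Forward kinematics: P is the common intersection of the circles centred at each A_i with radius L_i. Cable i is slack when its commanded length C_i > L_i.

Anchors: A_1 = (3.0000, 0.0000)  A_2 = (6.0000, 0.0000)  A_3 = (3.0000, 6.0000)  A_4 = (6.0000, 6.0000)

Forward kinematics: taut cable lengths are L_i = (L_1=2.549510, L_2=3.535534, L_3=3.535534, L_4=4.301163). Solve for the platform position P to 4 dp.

expand ‖A_i−P‖²=L_i² and subtract eq 1 (k_i ≔ ‖A_i‖²−L_i²)
k_1 = 9.0000+0.0000−6.5000 = 2.5000
eq1−eq2 → [-6.0000  0.0000]·P = -21.0000
eq1−eq3 → [0.0000  -12.0000]·P = -30.0000
eq1−eq4 → [-6.0000  -12.0000]·P = -51.0000
2×2 solve → P = (3.5000, 2.5000)
check cable 4: ‖A_4−P‖² = 18.5000 ≈ L_4² = 18.5000 ✓

(3.5000, 2.5000)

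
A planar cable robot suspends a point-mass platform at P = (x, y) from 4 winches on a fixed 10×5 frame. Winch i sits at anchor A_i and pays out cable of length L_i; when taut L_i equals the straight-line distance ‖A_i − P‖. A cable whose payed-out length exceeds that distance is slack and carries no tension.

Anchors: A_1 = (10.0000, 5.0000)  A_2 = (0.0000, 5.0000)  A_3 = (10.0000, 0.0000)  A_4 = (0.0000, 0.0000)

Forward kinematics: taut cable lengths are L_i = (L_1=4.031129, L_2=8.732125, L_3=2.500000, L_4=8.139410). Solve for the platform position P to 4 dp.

(8.0000, 1.5000)

each cable: (A_i−P)·(A_i−P) = L_i²; let c_i = ‖A_i‖²−L_i²
c_1 = 100.0000+25.0000−16.2500 = 108.7500
row 1: 20.0000x + 0.0000y = 160.0000  (c_2=-51.2500)
row 2: 0.0000x + 10.0000y = 15.0000  (c_3=93.7500)
row 3: 20.0000x + 10.0000y = 175.0000  (c_4=-66.2500)
Cramer on rows 1–2 → x = 8.0000, y = 1.5000
check cable 4: ‖A_4−P‖² = 66.2500 ≈ L_4² = 66.2500 ✓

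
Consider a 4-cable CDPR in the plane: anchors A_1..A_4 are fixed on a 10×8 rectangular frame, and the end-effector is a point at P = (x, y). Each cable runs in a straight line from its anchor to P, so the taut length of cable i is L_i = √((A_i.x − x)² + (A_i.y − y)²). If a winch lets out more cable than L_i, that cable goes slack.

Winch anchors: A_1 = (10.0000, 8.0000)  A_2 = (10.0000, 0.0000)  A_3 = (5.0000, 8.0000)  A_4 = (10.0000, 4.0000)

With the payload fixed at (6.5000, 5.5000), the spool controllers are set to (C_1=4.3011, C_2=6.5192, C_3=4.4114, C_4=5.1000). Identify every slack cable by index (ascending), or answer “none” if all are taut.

i=1: geometric 4.3012 vs commanded 4.3011 ⇒ taut
i=2: geometric 6.5192 vs commanded 6.5192 ⇒ taut
i=3: geometric 2.9155 vs commanded 4.4114 ⇒ slack
i=4: geometric 3.8079 vs commanded 5.1000 ⇒ slack

3, 4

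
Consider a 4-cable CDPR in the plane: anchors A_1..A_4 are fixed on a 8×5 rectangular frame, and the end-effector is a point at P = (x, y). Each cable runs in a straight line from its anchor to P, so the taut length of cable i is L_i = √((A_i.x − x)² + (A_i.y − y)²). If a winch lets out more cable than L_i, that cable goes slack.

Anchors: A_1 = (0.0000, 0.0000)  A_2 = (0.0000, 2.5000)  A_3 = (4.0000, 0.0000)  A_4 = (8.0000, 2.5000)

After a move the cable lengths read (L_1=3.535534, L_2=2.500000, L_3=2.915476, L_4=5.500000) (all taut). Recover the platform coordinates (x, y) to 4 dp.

(2.5000, 2.5000)

each cable: (A_i−P)·(A_i−P) = L_i²; let k_i = ‖A_i‖²−L_i²
k_1 = 0.0000+0.0000−12.5000 = -12.5000
row 1: 0.0000x − 5.0000y = -12.5000  (k_2=0.0000)
row 2: -8.0000x + 0.0000y = -20.0000  (k_3=7.5000)
row 3: -16.0000x − 5.0000y = -52.5000  (k_4=40.0000)
Cramer on rows 1–2 → x = 2.5000, y = 2.5000
check cable 4: ‖A_4−P‖² = 30.2500 ≈ L_4² = 30.2500 ✓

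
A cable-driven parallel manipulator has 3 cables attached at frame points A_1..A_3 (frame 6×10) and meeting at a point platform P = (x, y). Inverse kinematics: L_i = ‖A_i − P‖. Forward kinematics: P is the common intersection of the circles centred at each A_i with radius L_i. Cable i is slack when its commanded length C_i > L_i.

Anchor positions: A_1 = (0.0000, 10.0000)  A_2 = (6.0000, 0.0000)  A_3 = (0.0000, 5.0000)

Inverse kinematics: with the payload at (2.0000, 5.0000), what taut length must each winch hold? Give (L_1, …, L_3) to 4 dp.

L_1 = √((0.0000−2.0000)² + (10.0000−5.0000)²) = 5.3852
L_2 = √((6.0000−2.0000)² + (0.0000−5.0000)²) = 6.4031
L_3 = √((0.0000−2.0000)² + (5.0000−5.0000)²) = 2.0000

(5.3852, 6.4031, 2.0000)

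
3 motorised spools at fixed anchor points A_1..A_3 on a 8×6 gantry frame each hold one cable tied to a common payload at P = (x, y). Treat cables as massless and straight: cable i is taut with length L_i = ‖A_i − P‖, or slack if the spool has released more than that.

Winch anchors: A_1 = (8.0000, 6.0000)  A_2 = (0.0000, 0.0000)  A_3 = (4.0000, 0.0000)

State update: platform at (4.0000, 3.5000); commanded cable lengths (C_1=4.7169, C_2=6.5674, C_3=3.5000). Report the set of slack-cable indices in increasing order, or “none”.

2

cable 1: L_1 = ‖A_1−P‖ = 4.7170;  C_1 = 4.7169 → taut
cable 2: L_2 = ‖A_2−P‖ = 5.3151;  C_2 = 6.5674 → slack
cable 3: L_3 = ‖A_3−P‖ = 3.5000;  C_3 = 3.5000 → taut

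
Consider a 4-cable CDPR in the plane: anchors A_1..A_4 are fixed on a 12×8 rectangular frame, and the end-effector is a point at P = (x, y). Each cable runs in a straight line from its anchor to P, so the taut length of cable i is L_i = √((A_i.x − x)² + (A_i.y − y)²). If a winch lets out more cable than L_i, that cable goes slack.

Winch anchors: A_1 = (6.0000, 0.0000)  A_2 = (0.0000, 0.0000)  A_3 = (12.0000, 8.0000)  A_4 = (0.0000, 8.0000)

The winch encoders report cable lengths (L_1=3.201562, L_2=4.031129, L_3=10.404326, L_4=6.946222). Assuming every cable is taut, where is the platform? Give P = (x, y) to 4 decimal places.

circle eqns → linear via eq_j − eq_1; set c_j = A_j·A_j − L_j²
c_1 = 36.0000+0.0000−10.2500 = 25.7500
12.0000·x + 0.0000·y = c_1−c_2 = 42.0000
-12.0000·x − 16.0000·y = c_1−c_3 = -74.0000
12.0000·x − 16.0000·y = c_1−c_4 = 10.0000
solve first two rows → x=3.5000, y=2.0000
check cable 4: ‖A_4−P‖² = 48.2500 ≈ L_4² = 48.2500 ✓

(3.5000, 2.0000)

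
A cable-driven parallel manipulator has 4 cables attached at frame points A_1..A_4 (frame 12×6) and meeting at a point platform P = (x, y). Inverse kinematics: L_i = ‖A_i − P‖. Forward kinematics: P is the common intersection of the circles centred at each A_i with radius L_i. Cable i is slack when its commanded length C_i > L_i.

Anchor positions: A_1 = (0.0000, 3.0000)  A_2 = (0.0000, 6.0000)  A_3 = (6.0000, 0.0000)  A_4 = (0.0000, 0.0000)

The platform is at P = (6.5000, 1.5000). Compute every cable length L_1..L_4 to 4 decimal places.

L_1 = √((0.0000−6.5000)² + (3.0000−1.5000)²) = 6.6708
L_2 = √((0.0000−6.5000)² + (6.0000−1.5000)²) = 7.9057
L_3 = √((6.0000−6.5000)² + (0.0000−1.5000)²) = 1.5811
L_4 = √((0.0000−6.5000)² + (0.0000−1.5000)²) = 6.6708

(6.6708, 7.9057, 1.5811, 6.6708)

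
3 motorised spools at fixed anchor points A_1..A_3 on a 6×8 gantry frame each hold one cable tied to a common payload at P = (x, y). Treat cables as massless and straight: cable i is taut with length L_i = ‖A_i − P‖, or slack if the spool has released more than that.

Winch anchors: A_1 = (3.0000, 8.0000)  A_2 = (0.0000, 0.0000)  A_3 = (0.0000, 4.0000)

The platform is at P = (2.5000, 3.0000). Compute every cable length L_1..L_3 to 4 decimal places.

(5.0249, 3.9051, 2.6926)

L_1 = √((3.0000−2.5000)² + (8.0000−3.0000)²) = 5.0249
L_2 = √((0.0000−2.5000)² + (0.0000−3.0000)²) = 3.9051
L_3 = √((0.0000−2.5000)² + (4.0000−3.0000)²) = 2.6926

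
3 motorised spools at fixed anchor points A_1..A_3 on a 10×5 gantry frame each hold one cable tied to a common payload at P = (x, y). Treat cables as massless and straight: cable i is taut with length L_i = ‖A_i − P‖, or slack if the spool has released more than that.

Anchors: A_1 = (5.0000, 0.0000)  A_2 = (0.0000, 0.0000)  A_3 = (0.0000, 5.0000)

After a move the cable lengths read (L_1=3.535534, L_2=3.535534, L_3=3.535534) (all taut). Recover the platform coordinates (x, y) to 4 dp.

(2.5000, 2.5000)

each cable: (A_i−P)·(A_i−P) = L_i²; let q_i = ‖A_i‖²−L_i²
q_1 = 25.0000+0.0000−12.5000 = 12.5000
row 1: 10.0000x + 0.0000y = 25.0000  (q_2=-12.5000)
row 2: 10.0000x − 10.0000y = 0.0000  (q_3=12.5000)
Cramer on rows 1–2 → x = 2.5000, y = 2.5000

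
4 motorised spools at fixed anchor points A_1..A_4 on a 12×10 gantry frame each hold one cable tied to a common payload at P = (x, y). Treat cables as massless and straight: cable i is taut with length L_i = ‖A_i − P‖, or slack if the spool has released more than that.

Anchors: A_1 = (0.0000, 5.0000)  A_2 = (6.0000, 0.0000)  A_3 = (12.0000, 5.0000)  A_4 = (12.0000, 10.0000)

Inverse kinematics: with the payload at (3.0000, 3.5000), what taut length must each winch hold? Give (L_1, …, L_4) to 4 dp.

(3.3541, 4.6098, 9.1241, 11.1018)

L_1 = √((0.0000−3.0000)² + (5.0000−3.5000)²) = 3.3541
L_2 = √((6.0000−3.0000)² + (0.0000−3.5000)²) = 4.6098
L_3 = √((12.0000−3.0000)² + (5.0000−3.5000)²) = 9.1241
L_4 = √((12.0000−3.0000)² + (10.0000−3.5000)²) = 11.1018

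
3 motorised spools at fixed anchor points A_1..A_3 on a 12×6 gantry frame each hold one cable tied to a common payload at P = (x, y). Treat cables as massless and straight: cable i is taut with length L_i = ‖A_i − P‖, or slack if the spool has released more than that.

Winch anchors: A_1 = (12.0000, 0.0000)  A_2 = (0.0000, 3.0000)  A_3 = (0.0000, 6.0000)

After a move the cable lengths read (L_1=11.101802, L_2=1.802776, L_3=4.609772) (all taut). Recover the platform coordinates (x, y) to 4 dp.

expand ‖A_i−P‖²=L_i² and subtract eq 1 (k_i ≔ ‖A_i‖²−L_i²)
k_1 = 144.0000+0.0000−123.2500 = 20.7500
eq1−eq2 → [24.0000  -6.0000]·P = 15.0000
eq1−eq3 → [24.0000  -12.0000]·P = 6.0000
2×2 solve → P = (1.0000, 1.5000)

(1.0000, 1.5000)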